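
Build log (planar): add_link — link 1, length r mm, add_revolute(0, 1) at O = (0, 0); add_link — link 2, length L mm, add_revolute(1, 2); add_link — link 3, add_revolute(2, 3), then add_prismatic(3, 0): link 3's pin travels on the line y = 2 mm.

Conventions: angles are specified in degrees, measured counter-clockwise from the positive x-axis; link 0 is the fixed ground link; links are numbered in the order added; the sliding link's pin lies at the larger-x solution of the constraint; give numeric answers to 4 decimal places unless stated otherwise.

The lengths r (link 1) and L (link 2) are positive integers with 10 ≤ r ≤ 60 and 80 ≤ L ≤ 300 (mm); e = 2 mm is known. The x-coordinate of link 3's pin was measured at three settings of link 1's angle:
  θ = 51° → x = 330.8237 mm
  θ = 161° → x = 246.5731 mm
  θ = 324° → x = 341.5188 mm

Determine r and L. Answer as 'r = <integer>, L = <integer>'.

constraint per measurement: (x − r cos θ)² + (r sin θ − e)² = L²
subtracting the θ₁ and θ₂ equations cancels the r² and L² terms:
r = (x₁² − x₂²) / (2[(x₁cos θ₁ + e sin θ₁) − (x₂cos θ₂ + e sin θ₂)]) = 55.0000 → r = 55
L² = (x₁ − r cos θ₁)² + (r sin θ₁ − e)² = 89400.9973 → L = 299.0000 → L = 299
check at θ₃=324°: x = 341.5188 (printed 341.5188) ✓

r = 55, L = 299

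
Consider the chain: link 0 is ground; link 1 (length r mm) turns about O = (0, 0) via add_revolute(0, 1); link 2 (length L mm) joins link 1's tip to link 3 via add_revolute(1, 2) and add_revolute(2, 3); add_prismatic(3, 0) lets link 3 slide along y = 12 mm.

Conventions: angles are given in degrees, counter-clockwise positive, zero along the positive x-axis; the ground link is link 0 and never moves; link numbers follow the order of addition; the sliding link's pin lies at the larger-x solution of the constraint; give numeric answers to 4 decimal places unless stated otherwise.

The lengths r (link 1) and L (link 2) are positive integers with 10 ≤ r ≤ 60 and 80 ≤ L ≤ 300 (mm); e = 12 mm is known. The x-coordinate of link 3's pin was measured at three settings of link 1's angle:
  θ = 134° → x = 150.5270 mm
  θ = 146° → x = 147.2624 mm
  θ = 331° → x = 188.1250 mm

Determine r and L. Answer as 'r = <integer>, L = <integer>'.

constraint per measurement: (x − r cos θ)² + (r sin θ − e)² = L²
subtracting the θ₁ and θ₂ equations cancels the r² and L² terms:
r = (x₁² − x₂²) / (2[(x₁cos θ₁ + e sin θ₁) − (x₂cos θ₂ + e sin θ₂)]) = 25.0004 → r = 25
L² = (x₁ − r cos θ₁)² + (r sin θ₁ − e)² = 28224.0159 → L = 168.0000 → L = 168
check at θ₃=331°: x = 188.1250 (printed 188.1250) ✓

r = 25, L = 168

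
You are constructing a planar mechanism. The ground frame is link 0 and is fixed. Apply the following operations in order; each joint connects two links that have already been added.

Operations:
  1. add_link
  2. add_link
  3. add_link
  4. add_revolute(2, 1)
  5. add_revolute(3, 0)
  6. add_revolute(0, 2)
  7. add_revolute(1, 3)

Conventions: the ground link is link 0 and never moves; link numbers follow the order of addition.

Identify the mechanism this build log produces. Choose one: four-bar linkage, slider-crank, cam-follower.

links: 4 (incl. ground); joints: 4 revolute, 0 prismatic, 0 higher (cam) pair, forming one closed loop
4 links in a single 4R loop → four-bar linkage

four-bar linkage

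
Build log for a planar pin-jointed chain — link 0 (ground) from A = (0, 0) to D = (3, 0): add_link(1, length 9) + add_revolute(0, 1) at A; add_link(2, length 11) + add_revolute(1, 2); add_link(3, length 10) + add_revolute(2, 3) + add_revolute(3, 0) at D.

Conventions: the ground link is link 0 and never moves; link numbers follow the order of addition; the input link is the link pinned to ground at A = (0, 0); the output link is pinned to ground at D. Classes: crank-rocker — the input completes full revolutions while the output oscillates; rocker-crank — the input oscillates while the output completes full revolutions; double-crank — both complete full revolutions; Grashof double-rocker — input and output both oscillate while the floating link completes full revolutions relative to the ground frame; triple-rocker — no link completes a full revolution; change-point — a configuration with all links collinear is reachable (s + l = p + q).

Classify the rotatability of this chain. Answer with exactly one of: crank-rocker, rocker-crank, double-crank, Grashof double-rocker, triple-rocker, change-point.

lengths: ground=3, input=9, coupler=11, output=10
sorted: s=3 (shortest), l=11 (longest), p+q=19
s + l = 14 vs p + q = 19
s + l < p + q (Grashof) with shortest = ground link → double-crank

double-crank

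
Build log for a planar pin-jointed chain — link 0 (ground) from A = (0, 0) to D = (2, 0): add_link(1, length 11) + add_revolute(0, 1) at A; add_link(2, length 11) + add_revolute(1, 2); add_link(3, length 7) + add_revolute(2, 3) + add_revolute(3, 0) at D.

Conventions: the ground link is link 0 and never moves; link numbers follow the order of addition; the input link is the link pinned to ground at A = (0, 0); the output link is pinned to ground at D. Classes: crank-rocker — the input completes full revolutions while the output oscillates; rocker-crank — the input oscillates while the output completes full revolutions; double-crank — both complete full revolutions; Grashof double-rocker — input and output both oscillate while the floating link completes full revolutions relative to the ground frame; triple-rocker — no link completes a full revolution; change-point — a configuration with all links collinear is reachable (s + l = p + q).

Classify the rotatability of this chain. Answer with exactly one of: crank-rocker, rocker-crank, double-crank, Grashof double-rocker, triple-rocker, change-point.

lengths: ground=2, input=11, coupler=11, output=7
sorted: s=2 (shortest), l=11 (longest), p+q=18
s + l = 13 vs p + q = 18
s + l < p + q (Grashof) with shortest = ground link → double-crank

double-crank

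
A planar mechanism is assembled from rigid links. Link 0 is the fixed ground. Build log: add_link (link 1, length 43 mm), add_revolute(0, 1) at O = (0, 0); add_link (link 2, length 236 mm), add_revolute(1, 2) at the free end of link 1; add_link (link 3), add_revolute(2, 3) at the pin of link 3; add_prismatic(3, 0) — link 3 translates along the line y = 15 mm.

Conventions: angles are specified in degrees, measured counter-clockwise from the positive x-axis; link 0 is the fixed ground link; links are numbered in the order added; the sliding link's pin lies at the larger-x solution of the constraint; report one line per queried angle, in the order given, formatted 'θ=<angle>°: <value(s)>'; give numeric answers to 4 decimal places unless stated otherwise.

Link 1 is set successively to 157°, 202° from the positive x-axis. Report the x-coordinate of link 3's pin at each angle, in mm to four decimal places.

geometry: r = 43 mm, L = 236 mm, e = 15 mm
θ=157°: crank pin P = (r cos θ, r sin θ) = (-39.581709, 16.801439)
θ=157°: h = r sin θ − e = 16.801439 − 15 = 1.801439
θ=157°: x = r cos θ + √(L² − h²) = -39.581709 + 235.993125 = 196.411416
θ=202°: crank pin P = (r cos θ, r sin θ) = (-39.868906, -16.108084)
θ=202°: h = r sin θ − e = -16.108084 − 15 = -31.108084
θ=202°: x = r cos θ + √(L² − h²) = -39.868906 + 233.940777 = 194.071871

θ=157°: 196.4114
θ=202°: 194.0719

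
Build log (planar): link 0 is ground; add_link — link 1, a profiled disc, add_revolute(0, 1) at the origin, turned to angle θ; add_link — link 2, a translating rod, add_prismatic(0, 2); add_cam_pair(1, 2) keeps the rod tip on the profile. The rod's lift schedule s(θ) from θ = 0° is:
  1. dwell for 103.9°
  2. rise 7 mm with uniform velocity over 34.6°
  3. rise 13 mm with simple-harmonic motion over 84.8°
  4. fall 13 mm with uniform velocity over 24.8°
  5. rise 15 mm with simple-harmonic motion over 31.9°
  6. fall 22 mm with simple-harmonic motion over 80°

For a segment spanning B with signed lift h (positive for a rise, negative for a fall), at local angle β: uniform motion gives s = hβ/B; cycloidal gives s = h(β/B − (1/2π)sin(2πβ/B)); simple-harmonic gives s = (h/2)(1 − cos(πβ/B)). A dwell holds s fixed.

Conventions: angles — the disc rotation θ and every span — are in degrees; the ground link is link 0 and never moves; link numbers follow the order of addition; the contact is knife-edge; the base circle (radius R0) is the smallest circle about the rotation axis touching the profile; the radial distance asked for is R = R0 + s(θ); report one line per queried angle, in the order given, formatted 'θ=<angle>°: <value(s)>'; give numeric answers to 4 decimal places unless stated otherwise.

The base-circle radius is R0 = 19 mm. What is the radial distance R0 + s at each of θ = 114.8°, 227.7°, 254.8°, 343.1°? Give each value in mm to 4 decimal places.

seg 1 [0°–103.9°] dwell: s stays 0.0000
seg 2 [103.9°–138.5°] uniform, h=7: θ=114.8° here. β=10.9, B=34.6. 7·10.9/34.6 = 2.2052 → s = 2.2052
seg 2 [103.9°–138.5°] uniform, h=7: full span → s += 7 → s = 7.0000
seg 3 [138.5°–223.3°] simple-harmonic, h=13: full span → s += 13 → s = 20.0000
seg 4 [223.3°–248.1°] uniform, h=-13: θ=227.7° here. β=4.4, B=24.8. -13·4.4/24.8 = -2.3065 → s = 17.6935
seg 4 [223.3°–248.1°] uniform, h=-13: full span → s += -13 → s = 7.0000
seg 5 [248.1°–280°] simple-harmonic, h=15: θ=254.8° here. β=6.7, B=31.9. 15/2·(1 − cos(π·0.2100)) = 1.5743 → s = 8.5743
seg 5 [248.1°–280°] simple-harmonic, h=15: full span → s += 15 → s = 22.0000
seg 6 [280°–360°] simple-harmonic, h=-22: θ=343.1° here. β=63.1, B=80. -22/2·(1 − cos(π·0.7888)) = -19.6652 → s = 2.3348
θ=114.8°: R = R0 + s = 19 + 2.2052 = 21.2052
θ=227.7°: R = R0 + s = 19 + 17.6935 = 36.6935
θ=254.8°: R = R0 + s = 19 + 8.5743 = 27.5743
θ=343.1°: R = R0 + s = 19 + 2.3348 = 21.3348

θ=114.8°: 21.2052
θ=227.7°: 36.6935
θ=254.8°: 27.5743
θ=343.1°: 21.3348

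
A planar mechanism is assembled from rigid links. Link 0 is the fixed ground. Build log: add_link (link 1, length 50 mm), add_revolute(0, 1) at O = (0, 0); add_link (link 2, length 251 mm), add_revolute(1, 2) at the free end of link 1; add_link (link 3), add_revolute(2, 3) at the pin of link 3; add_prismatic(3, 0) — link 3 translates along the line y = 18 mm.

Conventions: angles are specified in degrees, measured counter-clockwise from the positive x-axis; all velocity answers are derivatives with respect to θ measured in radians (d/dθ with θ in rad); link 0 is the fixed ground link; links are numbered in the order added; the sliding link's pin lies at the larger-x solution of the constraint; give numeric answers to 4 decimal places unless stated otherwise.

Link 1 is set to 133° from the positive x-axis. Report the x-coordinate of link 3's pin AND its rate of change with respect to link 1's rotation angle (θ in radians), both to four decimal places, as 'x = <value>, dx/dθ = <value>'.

geometry: r = 50 mm, L = 251 mm, e = 18 mm
crank pin P = (r cos θ, r sin θ) = (-34.099918, 36.567685)
h = r sin θ − e = 36.567685 − 18 = 18.567685
x = r cos θ + √(L² − h²) = -34.099918 + 250.312287 = 216.212369
dx/dθ = −r sin θ − h·r cos θ/√(L² − h²) (θ in radians; h = 18.567685) = -34.038219

x = 216.2124, dx/dθ = -34.0382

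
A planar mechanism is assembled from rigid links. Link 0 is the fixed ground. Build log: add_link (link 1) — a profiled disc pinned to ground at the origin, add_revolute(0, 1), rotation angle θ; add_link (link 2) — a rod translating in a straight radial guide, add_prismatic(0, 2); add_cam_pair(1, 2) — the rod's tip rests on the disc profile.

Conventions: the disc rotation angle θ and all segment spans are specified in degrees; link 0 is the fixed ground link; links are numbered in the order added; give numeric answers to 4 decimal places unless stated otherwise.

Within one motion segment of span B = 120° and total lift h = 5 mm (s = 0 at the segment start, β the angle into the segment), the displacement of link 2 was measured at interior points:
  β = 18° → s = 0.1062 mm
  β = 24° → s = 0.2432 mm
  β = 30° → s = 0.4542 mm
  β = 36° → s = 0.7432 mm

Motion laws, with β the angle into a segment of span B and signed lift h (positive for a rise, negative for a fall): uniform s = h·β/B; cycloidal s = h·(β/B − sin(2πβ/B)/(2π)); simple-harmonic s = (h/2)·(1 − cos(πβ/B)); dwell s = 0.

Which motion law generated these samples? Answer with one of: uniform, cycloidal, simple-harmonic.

candidates at β/B = r: uniform s = h·r (linear in β); cycloidal s = h·(r − sin(2πr)/(2π)); simple-harmonic s = (h/2)(1 − cos(πr))
β=18°: printed 0.1062 | uniform 0.7500, cycloidal 0.1062, simple-harmonic 0.2725
β=24°: printed 0.2432 | uniform 1.0000, cycloidal 0.2432, simple-harmonic 0.4775
β=30°: printed 0.4542 | uniform 1.2500, cycloidal 0.4542, simple-harmonic 0.7322
β=36°: printed 0.7432 | uniform 1.5000, cycloidal 0.7432, simple-harmonic 1.0305
only one law matches every sample → cycloidal

cycloidal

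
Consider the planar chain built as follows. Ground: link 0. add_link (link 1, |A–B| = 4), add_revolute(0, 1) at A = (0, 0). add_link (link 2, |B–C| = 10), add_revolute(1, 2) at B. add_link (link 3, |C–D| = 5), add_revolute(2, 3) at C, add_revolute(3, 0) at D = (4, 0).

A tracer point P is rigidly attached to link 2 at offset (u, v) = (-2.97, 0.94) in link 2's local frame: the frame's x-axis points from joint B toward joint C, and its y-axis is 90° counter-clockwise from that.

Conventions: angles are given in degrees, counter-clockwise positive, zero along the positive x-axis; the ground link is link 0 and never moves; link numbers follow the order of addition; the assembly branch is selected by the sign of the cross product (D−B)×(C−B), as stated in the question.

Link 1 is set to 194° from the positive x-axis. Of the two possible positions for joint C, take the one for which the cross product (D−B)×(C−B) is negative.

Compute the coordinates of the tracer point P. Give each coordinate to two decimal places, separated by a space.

A=(0,0), D=(4.00,0)
B = A + 4.00·(cos194°, sin194°) = (-3.8812, -0.9677)
|BD| = 7.9404
circle(B,10.00) ∩ circle(D,5.00): a=8.6929, h=4.9430
  candidates: C₊=(4.1445,4.9979) cross=39.250; C₋=(5.3493,-4.8145) cross=-39.250
  branch - wants cross < 0 → take C=(5.3493,-4.8145) (cross=-39.250)
ex = (C−B)/|BC| = (0.9230,-0.3847); ey = (0.3847,0.9230)
P = B + -2.97·ex + 0.94·ey = (-6.2610,1.0425)

-6.26 1.04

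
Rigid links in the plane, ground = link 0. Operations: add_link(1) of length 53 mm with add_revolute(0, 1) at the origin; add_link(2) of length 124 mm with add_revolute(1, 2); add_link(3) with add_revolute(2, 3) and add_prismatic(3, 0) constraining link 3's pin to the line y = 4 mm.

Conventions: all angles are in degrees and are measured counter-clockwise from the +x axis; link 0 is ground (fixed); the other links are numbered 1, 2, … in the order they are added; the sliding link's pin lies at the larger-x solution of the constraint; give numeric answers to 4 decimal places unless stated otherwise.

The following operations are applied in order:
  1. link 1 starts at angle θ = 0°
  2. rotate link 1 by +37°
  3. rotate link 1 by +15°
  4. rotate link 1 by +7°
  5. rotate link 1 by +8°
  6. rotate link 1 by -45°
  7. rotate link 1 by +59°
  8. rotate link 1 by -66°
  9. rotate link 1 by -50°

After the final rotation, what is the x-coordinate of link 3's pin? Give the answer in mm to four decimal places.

geometry: r = 53 mm, L = 124 mm, e = 4 mm; θ starts at 0°
rotate link 1 by +37°: θ ← 0° +37° = 37°
rotate link 1 by +15°: θ ← 37° +15° = 52°
rotate link 1 by +7°: θ ← 52° +7° = 59°
rotate link 1 by +8°: θ ← 59° +8° = 67°
rotate link 1 by -45°: θ ← 67° -45° = 22°
rotate link 1 by +59°: θ ← 22° +59° = 81°
rotate link 1 by -66°: θ ← 81° -66° = 15°
rotate link 1 by -50°: θ ← 15° -50° = -35°
crank pin P = (r cos θ, r sin θ) = (43.415058, -30.399551)
h = r sin θ − e = -30.399551 − 4 = -34.399551
x = r cos θ + √(L² − h²) = 43.415058 + 119.132997 = 162.548055

162.5481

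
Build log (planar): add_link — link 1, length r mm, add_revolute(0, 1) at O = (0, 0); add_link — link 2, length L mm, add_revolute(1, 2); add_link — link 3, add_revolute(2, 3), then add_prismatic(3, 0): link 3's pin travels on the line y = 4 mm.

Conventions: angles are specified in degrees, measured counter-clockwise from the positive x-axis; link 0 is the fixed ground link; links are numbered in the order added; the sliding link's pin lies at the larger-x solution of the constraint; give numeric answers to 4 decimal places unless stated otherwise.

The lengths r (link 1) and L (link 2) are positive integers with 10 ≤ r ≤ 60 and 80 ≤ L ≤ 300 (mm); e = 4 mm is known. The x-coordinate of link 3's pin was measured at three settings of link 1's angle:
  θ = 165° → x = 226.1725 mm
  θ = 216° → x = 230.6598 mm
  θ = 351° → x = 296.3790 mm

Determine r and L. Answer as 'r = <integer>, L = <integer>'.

constraint per measurement: (x − r cos θ)² + (r sin θ − e)² = L²
subtracting the θ₁ and θ₂ equations cancels the r² and L² terms:
r = (x₁² − x₂²) / (2[(x₁cos θ₁ + e sin θ₁) − (x₂cos θ₂ + e sin θ₂)]) = 35.9996 → r = 36
L² = (x₁ − r cos θ₁)² + (r sin θ₁ − e)² = 68121.0017 → L = 261.0000 → L = 261
check at θ₃=351°: x = 296.3790 (printed 296.3790) ✓

r = 36, L = 261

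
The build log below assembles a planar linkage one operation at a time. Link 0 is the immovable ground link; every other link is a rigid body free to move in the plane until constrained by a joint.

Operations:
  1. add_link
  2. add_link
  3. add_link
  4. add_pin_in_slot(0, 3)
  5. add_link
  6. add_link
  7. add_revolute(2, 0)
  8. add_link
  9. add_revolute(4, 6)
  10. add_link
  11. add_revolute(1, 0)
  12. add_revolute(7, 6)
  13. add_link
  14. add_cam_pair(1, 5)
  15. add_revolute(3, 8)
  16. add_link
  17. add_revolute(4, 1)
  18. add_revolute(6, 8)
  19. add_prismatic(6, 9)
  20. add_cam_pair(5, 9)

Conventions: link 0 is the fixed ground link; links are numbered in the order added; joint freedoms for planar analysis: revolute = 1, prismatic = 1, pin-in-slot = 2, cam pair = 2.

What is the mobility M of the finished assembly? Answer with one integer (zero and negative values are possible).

(L,J1,J2)=(1,0,0); link0 fixed
link1: (2,0,0)
link2: (3,0,0)
link3: (4,0,0)
PS 0-3 [J2]: (4,0,1)
link4: (5,0,1)
link5: (6,0,1)
R 2-0 [J1]: (6,1,1)
link6: (7,1,1)
R 4-6 [J1]: (7,2,1)
link7: (8,2,1)
R 1-0 [J1]: (8,3,1)
R 7-6 [J1]: (8,4,1)
link8: (9,4,1)
C 1-5 [J2]: (9,4,2)
R 3-8 [J1]: (9,5,2)
link9: (10,5,2)
R 4-1 [J1]: (10,6,2)
R 6-8 [J1]: (10,7,2)
P 6-9 [J1]: (10,8,2)
C 5-9 [J2]: (10,8,3)
Grübler: 3·9 − 2·8 − 3 = 8

M = 8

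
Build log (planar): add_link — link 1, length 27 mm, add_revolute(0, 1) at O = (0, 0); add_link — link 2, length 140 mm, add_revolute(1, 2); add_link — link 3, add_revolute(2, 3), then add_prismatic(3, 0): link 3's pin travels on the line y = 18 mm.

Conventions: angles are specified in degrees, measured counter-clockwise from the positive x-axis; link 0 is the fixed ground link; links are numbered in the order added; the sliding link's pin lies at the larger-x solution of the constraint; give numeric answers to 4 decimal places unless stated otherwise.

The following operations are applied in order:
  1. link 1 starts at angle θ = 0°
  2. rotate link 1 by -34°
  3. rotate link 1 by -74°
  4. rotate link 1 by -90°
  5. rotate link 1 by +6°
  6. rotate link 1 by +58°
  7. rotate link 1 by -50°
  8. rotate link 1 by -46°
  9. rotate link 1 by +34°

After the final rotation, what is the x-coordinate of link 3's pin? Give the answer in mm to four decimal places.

geometry: r = 27 mm, L = 140 mm, e = 18 mm; θ starts at 0°
rotate link 1 by -34°: θ ← 0° -34° = -34°
rotate link 1 by -74°: θ ← -34° -74° = -108°
rotate link 1 by -90°: θ ← -108° -90° = -198°
rotate link 1 by +6°: θ ← -198° +6° = -192°
rotate link 1 by +58°: θ ← -192° +58° = -134°
rotate link 1 by -50°: θ ← -134° -50° = -184°
rotate link 1 by -46°: θ ← -184° -46° = -230°
rotate link 1 by +34°: θ ← -230° +34° = -196°
crank pin P = (r cos θ, r sin θ) = (-25.954066, 7.442209)
h = r sin θ − e = 7.442209 − 18 = -10.557791
x = r cos θ + √(L² − h²) = -25.954066 + 139.601336 = 113.647270

113.6473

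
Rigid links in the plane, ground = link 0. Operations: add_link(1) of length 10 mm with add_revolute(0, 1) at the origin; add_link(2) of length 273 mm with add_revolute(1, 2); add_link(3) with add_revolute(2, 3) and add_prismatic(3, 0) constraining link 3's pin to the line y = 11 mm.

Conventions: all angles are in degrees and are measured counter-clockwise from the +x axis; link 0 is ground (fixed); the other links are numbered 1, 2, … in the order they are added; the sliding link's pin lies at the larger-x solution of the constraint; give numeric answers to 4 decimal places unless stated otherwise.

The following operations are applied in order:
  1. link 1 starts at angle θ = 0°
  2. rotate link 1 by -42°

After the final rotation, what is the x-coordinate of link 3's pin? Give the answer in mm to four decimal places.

geometry: r = 10 mm, L = 273 mm, e = 11 mm; θ starts at 0°
rotate link 1 by -42°: θ ← 0° -42° = -42°
crank pin P = (r cos θ, r sin θ) = (7.431448, -6.691306)
h = r sin θ − e = -6.691306 − 11 = -17.691306
x = r cos θ + √(L² − h²) = 7.431448 + 272.426169 = 279.857618

279.8576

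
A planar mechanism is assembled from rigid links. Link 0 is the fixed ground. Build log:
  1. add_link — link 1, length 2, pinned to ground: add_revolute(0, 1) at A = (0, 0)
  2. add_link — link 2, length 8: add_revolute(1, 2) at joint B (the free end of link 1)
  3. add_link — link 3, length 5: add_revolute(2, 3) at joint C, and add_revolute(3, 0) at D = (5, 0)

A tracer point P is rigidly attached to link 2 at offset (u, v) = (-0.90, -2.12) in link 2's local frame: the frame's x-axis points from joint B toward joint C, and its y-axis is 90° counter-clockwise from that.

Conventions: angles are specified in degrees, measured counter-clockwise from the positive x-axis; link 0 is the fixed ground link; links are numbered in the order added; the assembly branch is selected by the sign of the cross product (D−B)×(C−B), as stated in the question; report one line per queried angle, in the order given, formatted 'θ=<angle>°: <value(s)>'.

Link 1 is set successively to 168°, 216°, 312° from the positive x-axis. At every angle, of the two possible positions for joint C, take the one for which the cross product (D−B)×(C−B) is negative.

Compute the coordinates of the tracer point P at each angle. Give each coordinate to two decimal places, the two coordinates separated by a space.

A=(0,0), D=(5.00,0)
θ=168°: B = A + 2.00·(cos168°, sin168°) = (-1.9563, 0.4158)
θ=168°: |BD| = 6.9687
θ=168°: circle(B,8.00) ∩ circle(D,5.00): a=6.2826, h=4.9527
θ=168°:   candidates: C₊=(4.6106,4.9848) cross=34.514; C₋=(4.0196,-4.9029) cross=-34.514
θ=168°:   branch - wants cross < 0 → take C=(4.0196,-4.9029) (cross=-34.514)
θ=168°: ex = (C−B)/|BC| = (0.7470,-0.6648); ey = (0.6648,0.7470)
θ=168°: P = B + -0.90·ex + -2.12·ey = (-4.0380,-0.5694)
θ=216°: B = A + 2.00·(cos216°, sin216°) = (-1.6180, -1.1756)
θ=216°: |BD| = 6.7216
θ=216°: circle(B,8.00) ∩ circle(D,5.00): a=6.2619, h=4.9788
θ=216°:   candidates: C₊=(3.6766,4.8217) cross=33.466; C₋=(5.4181,-4.9825) cross=-33.466
θ=216°:   branch - wants cross < 0 → take C=(5.4181,-4.9825) (cross=-33.466)
θ=216°: ex = (C−B)/|BC| = (0.8795,-0.4759); ey = (0.4759,0.8795)
θ=216°: P = B + -0.90·ex + -2.12·ey = (-3.4184,-2.6119)
θ=312°: B = A + 2.00·(cos312°, sin312°) = (1.3383, -1.4863)
θ=312°: |BD| = 3.9519
θ=312°: circle(B,8.00) ∩ circle(D,5.00): a=6.9103, h=4.0309
θ=312°:   candidates: C₊=(6.2252,4.8476) cross=15.929; C₋=(9.2572,-2.6223) cross=-15.929
θ=312°:   branch - wants cross < 0 → take C=(9.2572,-2.6223) (cross=-15.929)
θ=312°: ex = (C−B)/|BC| = (0.9899,-0.1420); ey = (0.1420,0.9899)
θ=312°: P = B + -0.90·ex + -2.12·ey = (0.1463,-3.4570)

θ=168°: -4.04 -0.57
θ=216°: -3.42 -2.61
θ=312°: 0.15 -3.46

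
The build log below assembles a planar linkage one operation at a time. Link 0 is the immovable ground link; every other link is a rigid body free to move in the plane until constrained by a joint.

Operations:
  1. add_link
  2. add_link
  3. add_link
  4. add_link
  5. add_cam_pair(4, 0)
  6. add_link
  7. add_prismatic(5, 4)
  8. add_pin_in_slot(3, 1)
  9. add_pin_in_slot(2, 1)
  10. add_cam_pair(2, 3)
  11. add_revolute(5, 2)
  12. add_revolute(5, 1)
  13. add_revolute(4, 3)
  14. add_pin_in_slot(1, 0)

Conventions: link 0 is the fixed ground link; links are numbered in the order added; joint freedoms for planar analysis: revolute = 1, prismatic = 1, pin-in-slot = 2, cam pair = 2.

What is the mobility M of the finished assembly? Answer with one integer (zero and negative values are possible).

L=1 J1=0 J2=0
add link → L=2 J1=0 J2=0
add link → L=3 J1=0 J2=0
add link → L=4 J1=0 J2=0
add link → L=5 J1=0 J2=0
C@4,0 dof=2 J2 → L=5 J1=0 J2=1
add link → L=6 J1=0 J2=1
P@5,4 dof=1 J1 → L=6 J1=1 J2=1
PS@3,1 dof=2 J2 → L=6 J1=1 J2=2
PS@2,1 dof=2 J2 → L=6 J1=1 J2=3
C@2,3 dof=2 J2 → L=6 J1=1 J2=4
R@5,2 dof=1 J1 → L=6 J1=2 J2=4
R@5,1 dof=1 J1 → L=6 J1=3 J2=4
R@4,3 dof=1 J1 → L=6 J1=4 J2=4
PS@1,0 dof=2 J2 → L=6 J1=4 J2=5
M=3(L−1)−2J1−J2=3·5−2·4−5=2

M = 2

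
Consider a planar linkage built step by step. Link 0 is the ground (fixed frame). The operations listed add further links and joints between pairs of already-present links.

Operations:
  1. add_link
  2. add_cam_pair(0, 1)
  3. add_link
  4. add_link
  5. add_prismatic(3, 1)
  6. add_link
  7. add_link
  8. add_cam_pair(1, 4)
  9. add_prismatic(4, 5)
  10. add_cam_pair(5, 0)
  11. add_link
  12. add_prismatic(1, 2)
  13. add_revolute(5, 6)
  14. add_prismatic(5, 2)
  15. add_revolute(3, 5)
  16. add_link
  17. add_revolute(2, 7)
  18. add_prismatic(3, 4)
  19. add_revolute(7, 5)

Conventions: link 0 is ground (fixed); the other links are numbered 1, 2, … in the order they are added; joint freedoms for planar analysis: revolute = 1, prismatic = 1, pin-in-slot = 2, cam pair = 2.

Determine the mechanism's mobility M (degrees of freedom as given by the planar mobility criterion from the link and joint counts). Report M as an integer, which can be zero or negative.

(L,J1,J2)=(1,0,0); link0 fixed
link1: (2,0,0)
C 0-1 [J2]: (2,0,1)
link2: (3,0,1)
link3: (4,0,1)
P 3-1 [J1]: (4,1,1)
link4: (5,1,1)
link5: (6,1,1)
C 1-4 [J2]: (6,1,2)
P 4-5 [J1]: (6,2,2)
C 5-0 [J2]: (6,2,3)
link6: (7,2,3)
P 1-2 [J1]: (7,3,3)
R 5-6 [J1]: (7,4,3)
P 5-2 [J1]: (7,5,3)
R 3-5 [J1]: (7,6,3)
link7: (8,6,3)
R 2-7 [J1]: (8,7,3)
P 3-4 [J1]: (8,8,3)
R 7-5 [J1]: (8,9,3)
Grübler: 3·7 − 2·9 − 3 = 0

M = 0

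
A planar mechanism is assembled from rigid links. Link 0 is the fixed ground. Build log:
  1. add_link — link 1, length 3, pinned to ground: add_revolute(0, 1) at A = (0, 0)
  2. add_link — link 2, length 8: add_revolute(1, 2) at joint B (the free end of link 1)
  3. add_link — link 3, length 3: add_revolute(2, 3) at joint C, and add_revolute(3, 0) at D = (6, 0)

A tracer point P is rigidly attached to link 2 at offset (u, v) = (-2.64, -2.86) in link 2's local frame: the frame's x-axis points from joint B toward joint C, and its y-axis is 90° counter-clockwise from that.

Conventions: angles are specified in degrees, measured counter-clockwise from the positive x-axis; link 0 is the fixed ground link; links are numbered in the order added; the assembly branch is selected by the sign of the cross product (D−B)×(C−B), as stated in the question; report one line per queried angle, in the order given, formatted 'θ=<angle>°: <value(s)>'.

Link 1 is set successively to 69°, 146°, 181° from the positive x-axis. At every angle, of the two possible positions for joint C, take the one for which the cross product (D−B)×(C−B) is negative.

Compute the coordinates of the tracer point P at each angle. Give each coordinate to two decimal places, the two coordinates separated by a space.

A=(0,0), D=(6.00,0)
θ=69°: B = A + 3.00·(cos69°, sin69°) = (1.0751, 2.8007)
θ=69°: |BD| = 5.6656
θ=69°: circle(B,8.00) ∩ circle(D,3.00): a=7.6867, h=2.2170
θ=69°:   candidates: C₊=(8.8528,0.9281) cross=12.561; C₋=(6.6609,-2.9263) cross=-12.561
θ=69°:   branch - wants cross < 0 → take C=(6.6609,-2.9263) (cross=-12.561)
θ=69°: ex = (C−B)/|BC| = (0.6982,-0.7159); ey = (0.7159,0.6982)
θ=69°: P = B + -2.64·ex + -2.86·ey = (-2.8156,2.6937)
θ=146°: B = A + 3.00·(cos146°, sin146°) = (-2.4871, 1.6776)
θ=146°: |BD| = 8.6513
θ=146°: circle(B,8.00) ∩ circle(D,3.00): a=7.5044, h=2.7721
θ=146°:   candidates: C₊=(5.4124,2.9419) cross=23.982; C₋=(4.3373,-2.4971) cross=-23.982
θ=146°:   branch - wants cross < 0 → take C=(4.3373,-2.4971) (cross=-23.982)
θ=146°: ex = (C−B)/|BC| = (0.8530,-0.5218); ey = (0.5218,0.8530)
θ=146°: P = B + -2.64·ex + -2.86·ey = (-6.2316,0.6155)
θ=181°: B = A + 3.00·(cos181°, sin181°) = (-2.9995, -0.0524)
θ=181°: |BD| = 8.9997
θ=181°: circle(B,8.00) ∩ circle(D,3.00): a=7.5555, h=2.6295
θ=181°:   candidates: C₊=(4.5405,2.6211) cross=23.665; C₋=(4.5711,-2.6379) cross=-23.665
θ=181°:   branch - wants cross < 0 → take C=(4.5711,-2.6379) (cross=-23.665)
θ=181°: ex = (C−B)/|BC| = (0.9463,-0.3232); ey = (0.3232,0.9463)
θ=181°: P = B + -2.64·ex + -2.86·ey = (-6.4222,-1.9057)

θ=69°: -2.82 2.69
θ=146°: -6.23 0.62
θ=181°: -6.42 -1.91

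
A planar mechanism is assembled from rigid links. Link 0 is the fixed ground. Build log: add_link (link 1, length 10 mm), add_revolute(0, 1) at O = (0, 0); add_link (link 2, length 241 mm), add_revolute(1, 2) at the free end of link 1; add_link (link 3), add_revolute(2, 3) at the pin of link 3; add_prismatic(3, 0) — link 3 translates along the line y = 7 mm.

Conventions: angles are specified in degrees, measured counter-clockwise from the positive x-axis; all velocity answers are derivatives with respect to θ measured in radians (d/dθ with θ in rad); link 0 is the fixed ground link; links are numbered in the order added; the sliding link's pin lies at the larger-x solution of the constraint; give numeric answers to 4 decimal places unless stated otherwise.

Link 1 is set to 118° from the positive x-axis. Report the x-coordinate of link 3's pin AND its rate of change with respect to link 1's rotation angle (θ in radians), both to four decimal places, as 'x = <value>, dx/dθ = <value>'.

geometry: r = 10 mm, L = 241 mm, e = 7 mm
crank pin P = (r cos θ, r sin θ) = (-4.694716, 8.829476)
h = r sin θ − e = 8.829476 − 7 = 1.829476
x = r cos θ + √(L² − h²) = -4.694716 + 240.993056 = 236.298340
dx/dθ = −r sin θ − h·r cos θ/√(L² − h²) (θ in radians; h = 1.829476) = -8.793836

x = 236.2983, dx/dθ = -8.7938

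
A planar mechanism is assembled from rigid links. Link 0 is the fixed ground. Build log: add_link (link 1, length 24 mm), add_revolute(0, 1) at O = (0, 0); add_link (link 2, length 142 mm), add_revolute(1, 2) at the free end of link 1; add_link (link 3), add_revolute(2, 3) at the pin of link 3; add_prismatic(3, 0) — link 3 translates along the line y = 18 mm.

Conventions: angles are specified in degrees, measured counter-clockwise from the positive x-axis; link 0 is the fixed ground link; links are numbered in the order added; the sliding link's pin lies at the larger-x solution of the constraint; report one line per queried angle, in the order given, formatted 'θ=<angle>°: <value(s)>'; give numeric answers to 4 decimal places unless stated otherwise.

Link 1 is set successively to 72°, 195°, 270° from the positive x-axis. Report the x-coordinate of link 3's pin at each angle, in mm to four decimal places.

geometry: r = 24 mm, L = 142 mm, e = 18 mm
θ=72°: crank pin P = (r cos θ, r sin θ) = (7.416408, 22.825356)
θ=72°: h = r sin θ − e = 22.825356 − 18 = 4.825356
θ=72°: x = r cos θ + √(L² − h²) = 7.416408 + 141.917990 = 149.334398
θ=195°: crank pin P = (r cos θ, r sin θ) = (-23.182220, -6.211657)
θ=195°: h = r sin θ − e = -6.211657 − 18 = -24.211657
θ=195°: x = r cos θ + √(L² − h²) = -23.182220 + 139.920676 = 116.738456
θ=270°: crank pin P = (r cos θ, r sin θ) = (-0.000000, -24.000000)
θ=270°: h = r sin θ − e = -24.000000 − 18 = -42.000000
θ=270°: x = r cos θ + √(L² − h²) = -0.000000 + 135.646600 = 135.646600

θ=72°: 149.3344
θ=195°: 116.7385
θ=270°: 135.6466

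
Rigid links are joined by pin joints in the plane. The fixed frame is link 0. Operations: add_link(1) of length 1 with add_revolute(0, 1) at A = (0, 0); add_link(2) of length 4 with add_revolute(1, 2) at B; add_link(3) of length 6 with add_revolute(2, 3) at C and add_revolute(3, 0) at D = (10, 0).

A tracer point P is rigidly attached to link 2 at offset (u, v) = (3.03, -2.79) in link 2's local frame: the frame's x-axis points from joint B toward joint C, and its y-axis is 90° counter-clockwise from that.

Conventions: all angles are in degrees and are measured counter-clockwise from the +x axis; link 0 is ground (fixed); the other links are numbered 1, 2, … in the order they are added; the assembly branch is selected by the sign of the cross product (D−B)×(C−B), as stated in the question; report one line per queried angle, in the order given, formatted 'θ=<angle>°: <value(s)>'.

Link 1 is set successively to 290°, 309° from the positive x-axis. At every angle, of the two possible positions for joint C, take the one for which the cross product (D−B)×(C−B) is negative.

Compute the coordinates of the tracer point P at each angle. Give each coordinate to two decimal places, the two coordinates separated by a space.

A=(0,0), D=(10.00,0)
θ=290°: B = A + 1.00·(cos290°, sin290°) = (0.3420, -0.9397)
θ=290°: |BD| = 9.7036
θ=290°: circle(B,4.00) ∩ circle(D,6.00): a=3.8212, h=1.1824
θ=290°:   candidates: C₊=(4.0308,0.6072) cross=11.474; C₋=(4.2598,-1.7465) cross=-11.474
θ=290°:   branch - wants cross < 0 → take C=(4.2598,-1.7465) (cross=-11.474)
θ=290°: ex = (C−B)/|BC| = (0.9794,-0.2017); ey = (0.2017,0.9794)
θ=290°: P = B + 3.03·ex + -2.79·ey = (2.7470,-4.2835)
θ=309°: B = A + 1.00·(cos309°, sin309°) = (0.6293, -0.7771)
θ=309°: |BD| = 9.4029
θ=309°: circle(B,4.00) ∩ circle(D,6.00): a=3.6379, h=1.6630
θ=309°:   candidates: C₊=(4.1173,1.1808) cross=15.637; C₋=(4.3922,-2.1338) cross=-15.637
θ=309°:   branch - wants cross < 0 → take C=(4.3922,-2.1338) (cross=-15.637)
θ=309°: ex = (C−B)/|BC| = (0.9407,-0.3392); ey = (0.3392,0.9407)
θ=309°: P = B + 3.03·ex + -2.79·ey = (2.5335,-4.4294)

θ=290°: 2.75 -4.28
θ=309°: 2.53 -4.43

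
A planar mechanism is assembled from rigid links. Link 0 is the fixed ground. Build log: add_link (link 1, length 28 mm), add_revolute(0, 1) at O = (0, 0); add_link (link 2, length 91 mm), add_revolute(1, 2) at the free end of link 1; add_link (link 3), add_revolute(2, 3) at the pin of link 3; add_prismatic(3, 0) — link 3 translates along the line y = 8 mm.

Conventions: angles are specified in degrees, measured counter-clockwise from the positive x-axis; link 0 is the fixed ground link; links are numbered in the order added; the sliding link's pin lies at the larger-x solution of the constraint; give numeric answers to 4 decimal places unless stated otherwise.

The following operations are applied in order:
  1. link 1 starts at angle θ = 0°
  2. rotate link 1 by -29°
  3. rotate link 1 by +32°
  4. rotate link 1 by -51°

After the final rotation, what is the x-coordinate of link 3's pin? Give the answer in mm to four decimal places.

geometry: r = 28 mm, L = 91 mm, e = 8 mm; θ starts at 0°
rotate link 1 by -29°: θ ← 0° -29° = -29°
rotate link 1 by +32°: θ ← -29° +32° = 3°
rotate link 1 by -51°: θ ← 3° -51° = -48°
crank pin P = (r cos θ, r sin θ) = (18.735657, -20.808055)
h = r sin θ − e = -20.808055 − 8 = -28.808055
x = r cos θ + √(L² − h²) = 18.735657 + 86.319731 = 105.055388

105.0554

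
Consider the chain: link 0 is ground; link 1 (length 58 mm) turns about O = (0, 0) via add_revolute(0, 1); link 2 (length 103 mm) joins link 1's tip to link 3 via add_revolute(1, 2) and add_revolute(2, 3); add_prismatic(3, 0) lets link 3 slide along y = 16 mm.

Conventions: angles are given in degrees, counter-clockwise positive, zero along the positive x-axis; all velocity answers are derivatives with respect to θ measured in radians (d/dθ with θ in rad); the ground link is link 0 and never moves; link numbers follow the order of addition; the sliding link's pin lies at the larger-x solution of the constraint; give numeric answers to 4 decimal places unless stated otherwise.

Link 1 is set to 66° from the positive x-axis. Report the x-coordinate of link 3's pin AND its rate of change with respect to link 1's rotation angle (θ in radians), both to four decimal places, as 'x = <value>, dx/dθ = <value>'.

geometry: r = 58 mm, L = 103 mm, e = 16 mm
crank pin P = (r cos θ, r sin θ) = (23.590725, 52.985637)
h = r sin θ − e = 52.985637 − 16 = 36.985637
x = r cos θ + √(L² − h²) = 23.590725 + 96.130446 = 119.721172
dx/dθ = −r sin θ − h·r cos θ/√(L² − h²) (θ in radians; h = 36.985637) = -62.062032

x = 119.7212, dx/dθ = -62.0620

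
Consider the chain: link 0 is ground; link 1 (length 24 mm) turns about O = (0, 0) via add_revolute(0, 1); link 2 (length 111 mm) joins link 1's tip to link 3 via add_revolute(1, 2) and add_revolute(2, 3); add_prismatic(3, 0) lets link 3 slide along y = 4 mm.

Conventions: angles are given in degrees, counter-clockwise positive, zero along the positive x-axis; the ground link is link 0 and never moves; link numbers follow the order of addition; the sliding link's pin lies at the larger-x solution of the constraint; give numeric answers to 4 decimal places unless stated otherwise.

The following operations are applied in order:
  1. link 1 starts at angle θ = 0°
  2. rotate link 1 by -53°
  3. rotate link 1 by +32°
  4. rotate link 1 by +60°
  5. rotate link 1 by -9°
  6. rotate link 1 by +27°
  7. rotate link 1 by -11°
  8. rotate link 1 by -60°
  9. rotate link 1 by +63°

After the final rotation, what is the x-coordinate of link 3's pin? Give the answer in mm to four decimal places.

geometry: r = 24 mm, L = 111 mm, e = 4 mm; θ starts at 0°
rotate link 1 by -53°: θ ← 0° -53° = -53°
rotate link 1 by +32°: θ ← -53° +32° = -21°
rotate link 1 by +60°: θ ← -21° +60° = 39°
rotate link 1 by -9°: θ ← 39° -9° = 30°
rotate link 1 by +27°: θ ← 30° +27° = 57°
rotate link 1 by -11°: θ ← 57° -11° = 46°
rotate link 1 by -60°: θ ← 46° -60° = -14°
rotate link 1 by +63°: θ ← -14° +63° = 49°
crank pin P = (r cos θ, r sin θ) = (15.745417, 18.113030)
h = r sin θ − e = 18.113030 − 4 = 14.113030
x = r cos θ + √(L² − h²) = 15.745417 + 110.099148 = 125.844565

125.8446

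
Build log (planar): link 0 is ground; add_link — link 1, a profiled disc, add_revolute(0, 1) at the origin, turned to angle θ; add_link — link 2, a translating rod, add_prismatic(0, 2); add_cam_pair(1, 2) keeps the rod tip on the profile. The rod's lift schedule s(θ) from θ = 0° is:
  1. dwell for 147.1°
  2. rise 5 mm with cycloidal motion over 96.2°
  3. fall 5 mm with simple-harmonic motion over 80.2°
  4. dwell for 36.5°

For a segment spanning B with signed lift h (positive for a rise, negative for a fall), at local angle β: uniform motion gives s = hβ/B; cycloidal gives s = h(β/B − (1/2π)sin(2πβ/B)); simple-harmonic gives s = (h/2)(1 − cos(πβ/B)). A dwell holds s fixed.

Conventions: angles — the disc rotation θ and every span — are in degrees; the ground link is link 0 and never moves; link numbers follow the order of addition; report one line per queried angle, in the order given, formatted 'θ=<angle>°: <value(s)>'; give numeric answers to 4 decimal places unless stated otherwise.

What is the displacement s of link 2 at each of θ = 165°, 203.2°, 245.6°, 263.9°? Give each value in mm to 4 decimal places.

seg 1 [0°–147.1°] dwell: s stays 0.0000
seg 2 [147.1°–243.3°] cycloidal, h=5: θ=165° here. β=17.9, B=96.2. 5·(0.1861 − sin(2π·0.1861)/(2π)) = 0.1979 → s = 0.1979
seg 2 [147.1°–243.3°] cycloidal, h=5: θ=203.2° here. β=56.1, B=96.2. 5·(0.5832 − sin(2π·0.5832)/(2π)) = 3.3129 → s = 3.3129
seg 2 [147.1°–243.3°] cycloidal, h=5: full span → s += 5 → s = 5.0000
seg 3 [243.3°–323.5°] simple-harmonic, h=-5: θ=245.6° here. β=2.3, B=80.2. -5/2·(1 − cos(π·0.0287)) = -0.0101 → s = 4.9899
seg 3 [243.3°–323.5°] simple-harmonic, h=-5: θ=263.9° here. β=20.6, B=80.2. -5/2·(1 − cos(π·0.2569)) = -0.7707 → s = 4.2293

θ=165°: 0.1979
θ=203.2°: 3.3129
θ=245.6°: 4.9899
θ=263.9°: 4.2293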